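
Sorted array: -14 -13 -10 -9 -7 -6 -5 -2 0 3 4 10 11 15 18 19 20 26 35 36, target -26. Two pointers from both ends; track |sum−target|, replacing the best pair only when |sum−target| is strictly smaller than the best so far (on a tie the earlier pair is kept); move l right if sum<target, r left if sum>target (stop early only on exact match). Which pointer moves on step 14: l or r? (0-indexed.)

r

l=0 r=19: -14+36=22 d=48 *, r--
l=0 r=18: -14+35=21 d=47 *, r--
l=0 r=17: -14+26=12 d=38 *, r--
l=0 r=16: -14+20=6 d=32 *, r--
l=0 r=15: -14+19=5 d=31 *, r--
l=0 r=14: -14+18=4 d=30 *, r--
l=0 r=13: -14+15=1 d=27 *, r--
l=0 r=12: -14+11=-3 d=23 *, r--
l=0 r=11: -14+10=-4 d=22 *, r--
l=0 r=10: -14+4=-10 d=16 *, r--
l=0 r=9: -14+3=-11 d=15 *, r--
l=0 r=8: -14+0=-14 d=12 *, r--
l=0 r=7: -14+-2=-16 d=10 *, r--
l=0 r=6: -14+-5=-19 d=7 *, r--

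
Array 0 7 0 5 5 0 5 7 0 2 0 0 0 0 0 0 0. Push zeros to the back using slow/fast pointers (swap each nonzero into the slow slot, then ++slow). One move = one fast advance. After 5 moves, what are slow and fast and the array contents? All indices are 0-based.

slow=0 fast=0: a[fast]=0, fast++
slow=0 fast=1: a[fast]=7≠0 swap→a[0]=7, slow++,fast++
slow=1 fast=2: a[fast]=0, fast++
slow=1 fast=3: a[fast]=5≠0 swap→a[1]=5, slow++,fast++
slow=2 fast=4: a[fast]=5≠0 swap→a[2]=5, slow++,fast++

slow=3, fast=5, a=[7, 5, 5, 0, 0, 0, 5, 7, 0, 2, 0, 0, 0, 0, 0, 0, 0]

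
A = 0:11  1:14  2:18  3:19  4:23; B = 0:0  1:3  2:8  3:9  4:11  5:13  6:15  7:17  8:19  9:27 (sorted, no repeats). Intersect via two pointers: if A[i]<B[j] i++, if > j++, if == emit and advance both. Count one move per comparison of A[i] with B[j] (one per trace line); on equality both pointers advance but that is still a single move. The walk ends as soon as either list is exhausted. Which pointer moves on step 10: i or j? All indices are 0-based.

i

[i=0,j=0] 11>0 → j++
[i=0,j=1] 11>3 → j++
[i=0,j=2] 11>8 → j++
[i=0,j=3] 11>9 → j++
[i=0,j=4] 11==11 emit → i++,j++
[i=1,j=5] 14>13 → j++
[i=1,j=6] 14<15 → i++
[i=2,j=6] 18>15 → j++
[i=2,j=7] 18>17 → j++
[i=2,j=8] 18<19 → i++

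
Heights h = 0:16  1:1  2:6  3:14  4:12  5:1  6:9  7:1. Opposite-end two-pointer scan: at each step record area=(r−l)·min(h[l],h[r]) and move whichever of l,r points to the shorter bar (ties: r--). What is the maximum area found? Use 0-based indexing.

max area = 54

[0,7] min(16,1)*7=7 best=7 * → r--
[0,6] min(16,9)*6=54 best=54 * → r--
[0,5] min(16,1)*5=5 best=54 → r--
[0,4] min(16,12)*4=48 best=54 → r--
[0,3] min(16,14)*3=42 best=54 → r--
[0,2] min(16,6)*2=12 best=54 → r--
[0,1] min(16,1)*1=1 best=54 → r--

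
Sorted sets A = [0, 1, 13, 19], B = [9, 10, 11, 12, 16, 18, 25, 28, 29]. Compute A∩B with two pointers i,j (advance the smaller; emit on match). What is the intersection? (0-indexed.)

i=0 j=0: 0<9, i++
i=1 j=0: 1<9, i++
i=2 j=0: 13>9, j++
i=2 j=1: 13>10, j++
i=2 j=2: 13>11, j++
i=2 j=3: 13>12, j++
i=2 j=4: 13<16, i++
i=3 j=4: 19>16, j++
i=3 j=5: 19>18, j++
i=3 j=6: 19<25, i++

intersection = []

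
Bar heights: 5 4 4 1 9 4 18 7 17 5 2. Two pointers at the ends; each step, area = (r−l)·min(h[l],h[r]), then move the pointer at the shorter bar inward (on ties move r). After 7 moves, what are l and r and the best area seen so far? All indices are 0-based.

[0,10] min(5,2)*10=20 best=20 * → r--
[0,9] min(5,5)*9=45 best=45 * → r--
[0,8] min(5,17)*8=40 best=45 → l++
[1,8] min(4,17)*7=28 best=45 → l++
[2,8] min(4,17)*6=24 best=45 → l++
[3,8] min(1,17)*5=5 best=45 → l++
[4,8] min(9,17)*4=36 best=45 → l++

l=5, r=8, best area=45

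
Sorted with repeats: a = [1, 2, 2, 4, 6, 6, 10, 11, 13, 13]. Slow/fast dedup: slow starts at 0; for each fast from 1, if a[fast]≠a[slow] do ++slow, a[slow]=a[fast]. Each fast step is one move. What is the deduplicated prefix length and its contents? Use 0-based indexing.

length 7; prefix = [1, 2, 4, 6, 10, 11, 13]

slow=0 fast=1: a[fast]=2≠a[slow]=1 write a[1]=2, slow++,fast++
slow=1 fast=2: a[fast]=2=a[slow] dup, fast++
slow=1 fast=3: a[fast]=4≠a[slow]=2 write a[2]=4, slow++,fast++
slow=2 fast=4: a[fast]=6≠a[slow]=4 write a[3]=6, slow++,fast++
slow=3 fast=5: a[fast]=6=a[slow] dup, fast++
slow=3 fast=6: a[fast]=10≠a[slow]=6 write a[4]=10, slow++,fast++
slow=4 fast=7: a[fast]=11≠a[slow]=10 write a[5]=11, slow++,fast++
slow=5 fast=8: a[fast]=13≠a[slow]=11 write a[6]=13, slow++,fast++
slow=6 fast=9: a[fast]=13=a[slow] dup, fast++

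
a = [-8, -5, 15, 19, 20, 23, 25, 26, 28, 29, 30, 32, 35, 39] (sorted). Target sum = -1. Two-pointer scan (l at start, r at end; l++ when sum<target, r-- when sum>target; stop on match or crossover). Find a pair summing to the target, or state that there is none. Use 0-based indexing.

[0,13] -8+39=31 >-1 → r--
[0,12] -8+35=27 >-1 → r--
[0,11] -8+32=24 >-1 → r--
[0,10] -8+30=22 >-1 → r--
[0,9] -8+29=21 >-1 → r--
[0,8] -8+28=20 >-1 → r--
[0,7] -8+26=18 >-1 → r--
[0,6] -8+25=17 >-1 → r--
[0,5] -8+23=15 >-1 → r--
[0,4] -8+20=12 >-1 → r--
[0,3] -8+19=11 >-1 → r--
[0,2] -8+15=7 >-1 → r--
[0,1] -8+-5=-13 <-1 → l++

no pair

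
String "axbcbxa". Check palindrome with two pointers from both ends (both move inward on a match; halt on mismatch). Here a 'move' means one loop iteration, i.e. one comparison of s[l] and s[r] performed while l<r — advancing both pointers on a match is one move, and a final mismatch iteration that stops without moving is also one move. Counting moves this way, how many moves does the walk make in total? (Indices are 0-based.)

3 moves

l=0 r=6: 'a'=='a', l++,r--
l=1 r=5: 'x'=='x', l++,r--
l=2 r=4: 'b'=='b', l++,r--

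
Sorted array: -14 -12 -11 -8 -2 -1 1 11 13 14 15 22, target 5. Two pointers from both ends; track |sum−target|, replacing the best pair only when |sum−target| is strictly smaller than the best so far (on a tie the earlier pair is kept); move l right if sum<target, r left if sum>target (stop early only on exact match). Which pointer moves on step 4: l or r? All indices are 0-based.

[0,11] -14+22=8 d=3 * → r--
[0,10] -14+15=1 d=4 → l++
[1,10] -12+15=3 d=2 * → l++
[2,10] -11+15=4 d=1 * → l++

l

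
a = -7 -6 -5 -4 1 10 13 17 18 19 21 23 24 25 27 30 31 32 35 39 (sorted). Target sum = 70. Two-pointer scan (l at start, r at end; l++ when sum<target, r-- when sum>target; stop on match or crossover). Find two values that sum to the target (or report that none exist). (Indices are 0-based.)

(31, 39)

[0,19] -7+39=32 <70 → l++
[1,19] -6+39=33 <70 → l++
[2,19] -5+39=34 <70 → l++
[3,19] -4+39=35 <70 → l++
[4,19] 1+39=40 <70 → l++
[5,19] 10+39=49 <70 → l++
[6,19] 13+39=52 <70 → l++
[7,19] 17+39=56 <70 → l++
[8,19] 18+39=57 <70 → l++
[9,19] 19+39=58 <70 → l++
[10,19] 21+39=60 <70 → l++
[11,19] 23+39=62 <70 → l++
[12,19] 24+39=63 <70 → l++
[13,19] 25+39=64 <70 → l++
[14,19] 27+39=66 <70 → l++
[15,19] 30+39=69 <70 → l++
[16,19] 31+39=70 → found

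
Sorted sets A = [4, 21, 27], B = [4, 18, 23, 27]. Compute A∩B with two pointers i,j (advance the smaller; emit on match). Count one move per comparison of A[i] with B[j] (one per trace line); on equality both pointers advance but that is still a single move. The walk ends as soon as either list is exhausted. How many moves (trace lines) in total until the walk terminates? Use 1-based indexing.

5 moves

[i=1,j=1] 4==4 emit → i++,j++
[i=2,j=2] 21>18 → j++
[i=2,j=3] 21<23 → i++
[i=3,j=3] 27>23 → j++
[i=3,j=4] 27==27 emit → i++,j++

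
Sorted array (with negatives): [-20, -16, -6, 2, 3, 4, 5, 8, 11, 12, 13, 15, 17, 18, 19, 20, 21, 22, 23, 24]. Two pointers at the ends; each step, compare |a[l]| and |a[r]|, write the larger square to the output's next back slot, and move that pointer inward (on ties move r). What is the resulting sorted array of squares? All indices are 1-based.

[1,20] |-20|<=|24| out[20]=576 → r--
[1,19] |-20|<=|23| out[19]=529 → r--
[1,18] |-20|<=|22| out[18]=484 → r--
[1,17] |-20|<=|21| out[17]=441 → r--
[1,16] |-20|<=|20| out[16]=400 → r--
[1,15] |-20|>|19| out[15]=400 → l++
[2,15] |-16|<=|19| out[14]=361 → r--
[2,14] |-16|<=|18| out[13]=324 → r--
[2,13] |-16|<=|17| out[12]=289 → r--
[2,12] |-16|>|15| out[11]=256 → l++
[3,12] |-6|<=|15| out[10]=225 → r--
[3,11] |-6|<=|13| out[9]=169 → r--
[3,10] |-6|<=|12| out[8]=144 → r--
[3,9] |-6|<=|11| out[7]=121 → r--
[3,8] |-6|<=|8| out[6]=64 → r--
[3,7] |-6|>|5| out[5]=36 → l++
[4,7] |2|<=|5| out[4]=25 → r--
[4,6] |2|<=|4| out[3]=16 → r--
[4,5] |2|<=|3| out[2]=9 → r--
[4,4] |2|<=|2| out[1]=4 → r--

[4, 9, 16, 25, 36, 64, 121, 144, 169, 225, 256, 289, 324, 361, 400, 400, 441, 484, 529, 576]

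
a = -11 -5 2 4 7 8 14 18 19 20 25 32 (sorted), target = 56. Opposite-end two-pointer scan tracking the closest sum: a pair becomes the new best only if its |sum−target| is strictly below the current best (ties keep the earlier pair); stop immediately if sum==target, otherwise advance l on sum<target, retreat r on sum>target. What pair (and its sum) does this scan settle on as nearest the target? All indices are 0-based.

pair (25, 32) with sum 57 (|Δ|=1)

l=0 r=11: -11+32=21 d=35 *, l++
l=1 r=11: -5+32=27 d=29 *, l++
l=2 r=11: 2+32=34 d=22 *, l++
l=3 r=11: 4+32=36 d=20 *, l++
l=4 r=11: 7+32=39 d=17 *, l++
l=5 r=11: 8+32=40 d=16 *, l++
l=6 r=11: 14+32=46 d=10 *, l++
l=7 r=11: 18+32=50 d=6 *, l++
l=8 r=11: 19+32=51 d=5 *, l++
l=9 r=11: 20+32=52 d=4 *, l++
l=10 r=11: 25+32=57 d=1 *, r--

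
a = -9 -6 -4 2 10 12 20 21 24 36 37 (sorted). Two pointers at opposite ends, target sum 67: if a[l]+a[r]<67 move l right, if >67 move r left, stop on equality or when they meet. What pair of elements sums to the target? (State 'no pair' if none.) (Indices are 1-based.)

no pair

l=1 r=11: -9+37=28 <67, l++
l=2 r=11: -6+37=31 <67, l++
l=3 r=11: -4+37=33 <67, l++
l=4 r=11: 2+37=39 <67, l++
l=5 r=11: 10+37=47 <67, l++
l=6 r=11: 12+37=49 <67, l++
l=7 r=11: 20+37=57 <67, l++
l=8 r=11: 21+37=58 <67, l++
l=9 r=11: 24+37=61 <67, l++
l=10 r=11: 36+37=73 >67, r--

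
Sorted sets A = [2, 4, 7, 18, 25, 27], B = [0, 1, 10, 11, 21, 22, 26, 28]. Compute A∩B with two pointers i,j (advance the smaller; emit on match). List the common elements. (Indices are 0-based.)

i=0 j=0: 2>0, j++
i=0 j=1: 2>1, j++
i=0 j=2: 2<10, i++
i=1 j=2: 4<10, i++
i=2 j=2: 7<10, i++
i=3 j=2: 18>10, j++
i=3 j=3: 18>11, j++
i=3 j=4: 18<21, i++
i=4 j=4: 25>21, j++
i=4 j=5: 25>22, j++
i=4 j=6: 25<26, i++
i=5 j=6: 27>26, j++
i=5 j=7: 27<28, i++

intersection = []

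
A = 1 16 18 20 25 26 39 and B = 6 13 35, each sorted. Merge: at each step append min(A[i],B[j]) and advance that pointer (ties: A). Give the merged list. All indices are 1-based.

[1, 6, 13, 16, 18, 20, 25, 26, 35, 39]

[i=1,j=1] A[i]=1<=B[j]=6 take 1 → i++
[i=2,j=1] A[i]=16>B[j]=6 take 6 → j++
[i=2,j=2] A[i]=16>B[j]=13 take 13 → j++
[i=2,j=3] A[i]=16<=B[j]=35 take 16 → i++
[i=3,j=3] A[i]=18<=B[j]=35 take 18 → i++
[i=4,j=3] A[i]=20<=B[j]=35 take 20 → i++
[i=5,j=3] A[i]=25<=B[j]=35 take 25 → i++
[i=6,j=3] A[i]=26<=B[j]=35 take 26 → i++
[i=7,j=3] A[i]=39>B[j]=35 take 35 → j++
[i=7,j=4] B done, take A[i]=39 → i++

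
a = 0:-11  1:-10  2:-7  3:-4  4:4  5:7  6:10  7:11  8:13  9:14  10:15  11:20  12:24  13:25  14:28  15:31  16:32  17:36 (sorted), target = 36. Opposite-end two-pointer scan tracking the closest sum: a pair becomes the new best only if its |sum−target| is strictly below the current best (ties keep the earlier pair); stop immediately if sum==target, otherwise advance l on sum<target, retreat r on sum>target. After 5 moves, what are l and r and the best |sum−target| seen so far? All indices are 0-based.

[0,17] -11+36=25 d=11 * → l++
[1,17] -10+36=26 d=10 * → l++
[2,17] -7+36=29 d=7 * → l++
[3,17] -4+36=32 d=4 * → l++
[4,17] 4+36=40 d=4 → r--

l=4, r=16, best |Δ|=4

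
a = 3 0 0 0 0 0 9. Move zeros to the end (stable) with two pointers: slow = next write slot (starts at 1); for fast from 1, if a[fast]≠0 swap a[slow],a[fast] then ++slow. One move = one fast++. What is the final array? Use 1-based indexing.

(s=1,f=1) a[fast]=3≠0 swap→a[1]=3 → slow++,fast++
(s=2,f=2) a[fast]=0 → fast++
(s=2,f=3) a[fast]=0 → fast++
(s=2,f=4) a[fast]=0 → fast++
(s=2,f=5) a[fast]=0 → fast++
(s=2,f=6) a[fast]=0 → fast++
(s=2,f=7) a[fast]=9≠0 swap→a[2]=9 → slow++,fast++

[3, 9, 0, 0, 0, 0, 0]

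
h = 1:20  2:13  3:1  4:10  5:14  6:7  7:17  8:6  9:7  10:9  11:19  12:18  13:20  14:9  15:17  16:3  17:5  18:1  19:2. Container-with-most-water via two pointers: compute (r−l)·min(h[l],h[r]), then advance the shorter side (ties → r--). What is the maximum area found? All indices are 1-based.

l=1 r=19: min(20,2)*18=36 best=36 *, r--
l=1 r=18: min(20,1)*17=17 best=36, r--
l=1 r=17: min(20,5)*16=80 best=80 *, r--
l=1 r=16: min(20,3)*15=45 best=80, r--
l=1 r=15: min(20,17)*14=238 best=238 *, r--
l=1 r=14: min(20,9)*13=117 best=238, r--
l=1 r=13: min(20,20)*12=240 best=240 *, r--
l=1 r=12: min(20,18)*11=198 best=240, r--
l=1 r=11: min(20,19)*10=190 best=240, r--
l=1 r=10: min(20,9)*9=81 best=240, r--
l=1 r=9: min(20,7)*8=56 best=240, r--
l=1 r=8: min(20,6)*7=42 best=240, r--
l=1 r=7: min(20,17)*6=102 best=240, r--
l=1 r=6: min(20,7)*5=35 best=240, r--
l=1 r=5: min(20,14)*4=56 best=240, r--
l=1 r=4: min(20,10)*3=30 best=240, r--
l=1 r=3: min(20,1)*2=2 best=240, r--
l=1 r=2: min(20,13)*1=13 best=240, r--

max area = 240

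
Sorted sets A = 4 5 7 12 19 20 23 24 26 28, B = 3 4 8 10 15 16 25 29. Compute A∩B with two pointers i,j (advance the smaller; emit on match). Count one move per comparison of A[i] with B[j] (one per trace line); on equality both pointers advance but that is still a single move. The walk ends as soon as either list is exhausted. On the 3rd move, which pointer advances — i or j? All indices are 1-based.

i=1 j=1: 4>3, j++
i=1 j=2: 4==4 emit, i++,j++
i=2 j=3: 5<8, i++

i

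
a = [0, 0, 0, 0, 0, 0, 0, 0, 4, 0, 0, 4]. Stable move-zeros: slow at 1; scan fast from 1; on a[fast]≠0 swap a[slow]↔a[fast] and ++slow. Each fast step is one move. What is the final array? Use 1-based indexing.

[4, 4, 0, 0, 0, 0, 0, 0, 0, 0, 0, 0]

slow=1 fast=1: a[fast]=0, fast++
slow=1 fast=2: a[fast]=0, fast++
slow=1 fast=3: a[fast]=0, fast++
slow=1 fast=4: a[fast]=0, fast++
slow=1 fast=5: a[fast]=0, fast++
slow=1 fast=6: a[fast]=0, fast++
slow=1 fast=7: a[fast]=0, fast++
slow=1 fast=8: a[fast]=0, fast++
slow=1 fast=9: a[fast]=4≠0 swap→a[1]=4, slow++,fast++
slow=2 fast=10: a[fast]=0, fast++
slow=2 fast=11: a[fast]=0, fast++
slow=2 fast=12: a[fast]=4≠0 swap→a[2]=4, slow++,fast++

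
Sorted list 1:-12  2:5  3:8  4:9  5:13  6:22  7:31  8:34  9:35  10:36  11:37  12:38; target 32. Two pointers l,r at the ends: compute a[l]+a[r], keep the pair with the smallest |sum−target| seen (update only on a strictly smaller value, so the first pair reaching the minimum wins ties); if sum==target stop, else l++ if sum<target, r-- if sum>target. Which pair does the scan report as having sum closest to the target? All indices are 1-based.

pair (9, 22) with sum 31 (|Δ|=1)

l=1 r=12: -12+38=26 d=6 *, l++
l=2 r=12: 5+38=43 d=11, r--
l=2 r=11: 5+37=42 d=10, r--
l=2 r=10: 5+36=41 d=9, r--
l=2 r=9: 5+35=40 d=8, r--
l=2 r=8: 5+34=39 d=7, r--
l=2 r=7: 5+31=36 d=4 *, r--
l=2 r=6: 5+22=27 d=5, l++
l=3 r=6: 8+22=30 d=2 *, l++
l=4 r=6: 9+22=31 d=1 *, l++
l=5 r=6: 13+22=35 d=3, r--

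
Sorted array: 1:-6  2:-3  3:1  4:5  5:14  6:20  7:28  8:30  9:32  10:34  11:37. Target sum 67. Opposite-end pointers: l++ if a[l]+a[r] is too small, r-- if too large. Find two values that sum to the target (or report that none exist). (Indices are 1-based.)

(30, 37)

[1,11] -6+37=31 <67 → l++
[2,11] -3+37=34 <67 → l++
[3,11] 1+37=38 <67 → l++
[4,11] 5+37=42 <67 → l++
[5,11] 14+37=51 <67 → l++
[6,11] 20+37=57 <67 → l++
[7,11] 28+37=65 <67 → l++
[8,11] 30+37=67 → found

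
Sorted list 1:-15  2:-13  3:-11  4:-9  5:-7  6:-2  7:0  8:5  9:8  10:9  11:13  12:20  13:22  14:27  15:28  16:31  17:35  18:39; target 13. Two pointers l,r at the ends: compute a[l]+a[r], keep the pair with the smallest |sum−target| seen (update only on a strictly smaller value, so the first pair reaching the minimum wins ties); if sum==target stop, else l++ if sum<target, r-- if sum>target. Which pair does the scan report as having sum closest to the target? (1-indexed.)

[1,18] -15+39=24 d=11 * → r--
[1,17] -15+35=20 d=7 * → r--
[1,16] -15+31=16 d=3 * → r--
[1,15] -15+28=13 d=0 * → stop

pair (-15, 28) with sum 13 (|Δ|=0)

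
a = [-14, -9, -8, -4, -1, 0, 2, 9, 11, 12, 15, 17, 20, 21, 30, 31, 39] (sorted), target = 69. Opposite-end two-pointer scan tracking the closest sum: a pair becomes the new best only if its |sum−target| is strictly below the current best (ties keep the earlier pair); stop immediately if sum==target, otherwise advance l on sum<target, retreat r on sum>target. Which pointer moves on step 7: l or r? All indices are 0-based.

l

l=0 r=16: -14+39=25 d=44 *, l++
l=1 r=16: -9+39=30 d=39 *, l++
l=2 r=16: -8+39=31 d=38 *, l++
l=3 r=16: -4+39=35 d=34 *, l++
l=4 r=16: -1+39=38 d=31 *, l++
l=5 r=16: 0+39=39 d=30 *, l++
l=6 r=16: 2+39=41 d=28 *, l++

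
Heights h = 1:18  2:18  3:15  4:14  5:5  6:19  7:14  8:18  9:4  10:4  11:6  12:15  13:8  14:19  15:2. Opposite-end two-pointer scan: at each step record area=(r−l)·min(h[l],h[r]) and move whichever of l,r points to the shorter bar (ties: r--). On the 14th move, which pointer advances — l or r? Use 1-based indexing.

r

[1,15] min(18,2)*14=28 best=28 * → r--
[1,14] min(18,19)*13=234 best=234 * → l++
[2,14] min(18,19)*12=216 best=234 → l++
[3,14] min(15,19)*11=165 best=234 → l++
[4,14] min(14,19)*10=140 best=234 → l++
[5,14] min(5,19)*9=45 best=234 → l++
[6,14] min(19,19)*8=152 best=234 → r--
[6,13] min(19,8)*7=56 best=234 → r--
[6,12] min(19,15)*6=90 best=234 → r--
[6,11] min(19,6)*5=30 best=234 → r--
[6,10] min(19,4)*4=16 best=234 → r--
[6,9] min(19,4)*3=12 best=234 → r--
[6,8] min(19,18)*2=36 best=234 → r--
[6,7] min(19,14)*1=14 best=234 → r--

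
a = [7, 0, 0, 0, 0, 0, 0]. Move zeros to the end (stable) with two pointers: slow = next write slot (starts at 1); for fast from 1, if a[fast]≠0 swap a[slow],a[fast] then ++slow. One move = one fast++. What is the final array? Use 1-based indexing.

[7, 0, 0, 0, 0, 0, 0]

(s=1,f=1) a[fast]=7≠0 swap→a[1]=7 → slow++,fast++
(s=2,f=2) a[fast]=0 → fast++
(s=2,f=3) a[fast]=0 → fast++
(s=2,f=4) a[fast]=0 → fast++
(s=2,f=5) a[fast]=0 → fast++
(s=2,f=6) a[fast]=0 → fast++
(s=2,f=7) a[fast]=0 → fast++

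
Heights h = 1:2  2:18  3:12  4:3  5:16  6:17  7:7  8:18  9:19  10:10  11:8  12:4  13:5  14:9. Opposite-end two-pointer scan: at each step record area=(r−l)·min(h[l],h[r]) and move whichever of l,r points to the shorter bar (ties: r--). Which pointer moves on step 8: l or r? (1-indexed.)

l=1 r=14: min(2,9)*13=26 best=26 *, l++
l=2 r=14: min(18,9)*12=108 best=108 *, r--
l=2 r=13: min(18,5)*11=55 best=108, r--
l=2 r=12: min(18,4)*10=40 best=108, r--
l=2 r=11: min(18,8)*9=72 best=108, r--
l=2 r=10: min(18,10)*8=80 best=108, r--
l=2 r=9: min(18,19)*7=126 best=126 *, l++
l=3 r=9: min(12,19)*6=72 best=126, l++

l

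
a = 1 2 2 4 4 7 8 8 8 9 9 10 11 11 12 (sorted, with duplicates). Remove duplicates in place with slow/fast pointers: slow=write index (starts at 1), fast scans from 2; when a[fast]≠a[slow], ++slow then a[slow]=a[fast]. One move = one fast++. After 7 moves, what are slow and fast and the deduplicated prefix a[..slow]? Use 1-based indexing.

slow=5, fast=9, prefix=[1, 2, 4, 7, 8]

slow=1 fast=2: a[fast]=2≠a[slow]=1 write a[2]=2, slow++,fast++
slow=2 fast=3: a[fast]=2=a[slow] dup, fast++
slow=2 fast=4: a[fast]=4≠a[slow]=2 write a[3]=4, slow++,fast++
slow=3 fast=5: a[fast]=4=a[slow] dup, fast++
slow=3 fast=6: a[fast]=7≠a[slow]=4 write a[4]=7, slow++,fast++
slow=4 fast=7: a[fast]=8≠a[slow]=7 write a[5]=8, slow++,fast++
slow=5 fast=8: a[fast]=8=a[slow] dup, fast++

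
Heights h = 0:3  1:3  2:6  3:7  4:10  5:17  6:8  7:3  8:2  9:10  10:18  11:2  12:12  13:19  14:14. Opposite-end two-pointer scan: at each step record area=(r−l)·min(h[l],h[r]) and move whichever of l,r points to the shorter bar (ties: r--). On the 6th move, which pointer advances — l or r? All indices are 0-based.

l=0 r=14: min(3,14)*14=42 best=42 *, l++
l=1 r=14: min(3,14)*13=39 best=42, l++
l=2 r=14: min(6,14)*12=72 best=72 *, l++
l=3 r=14: min(7,14)*11=77 best=77 *, l++
l=4 r=14: min(10,14)*10=100 best=100 *, l++
l=5 r=14: min(17,14)*9=126 best=126 *, r--

r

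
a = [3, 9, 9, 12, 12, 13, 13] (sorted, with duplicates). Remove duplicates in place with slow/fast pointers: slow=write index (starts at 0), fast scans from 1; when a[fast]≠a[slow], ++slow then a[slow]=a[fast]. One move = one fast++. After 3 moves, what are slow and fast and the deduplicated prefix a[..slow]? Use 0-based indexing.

(s=0,f=1) a[fast]=9≠a[slow]=3 write a[1]=9 → slow++,fast++
(s=1,f=2) a[fast]=9=a[slow] dup → fast++
(s=1,f=3) a[fast]=12≠a[slow]=9 write a[2]=12 → slow++,fast++

slow=2, fast=4, prefix=[3, 9, 12]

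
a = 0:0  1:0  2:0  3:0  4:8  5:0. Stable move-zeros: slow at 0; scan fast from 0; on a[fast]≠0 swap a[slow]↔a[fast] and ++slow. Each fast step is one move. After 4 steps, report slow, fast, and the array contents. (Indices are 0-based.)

(s=0,f=0) a[fast]=0 → fast++
(s=0,f=1) a[fast]=0 → fast++
(s=0,f=2) a[fast]=0 → fast++
(s=0,f=3) a[fast]=0 → fast++

slow=0, fast=4, a=[0, 0, 0, 0, 8, 0]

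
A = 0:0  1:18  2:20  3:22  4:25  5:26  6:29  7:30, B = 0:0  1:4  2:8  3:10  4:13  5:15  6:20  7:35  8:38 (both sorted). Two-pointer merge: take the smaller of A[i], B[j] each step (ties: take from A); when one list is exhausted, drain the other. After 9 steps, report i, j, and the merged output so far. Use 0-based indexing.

i=0 j=0: A[i]=0<=B[j]=0 take 0, i++
i=1 j=0: A[i]=18>B[j]=0 take 0, j++
i=1 j=1: A[i]=18>B[j]=4 take 4, j++
i=1 j=2: A[i]=18>B[j]=8 take 8, j++
i=1 j=3: A[i]=18>B[j]=10 take 10, j++
i=1 j=4: A[i]=18>B[j]=13 take 13, j++
i=1 j=5: A[i]=18>B[j]=15 take 15, j++
i=1 j=6: A[i]=18<=B[j]=20 take 18, i++
i=2 j=6: A[i]=20<=B[j]=20 take 20, i++

i=3, j=6, merged so far=[0, 0, 4, 8, 10, 13, 15, 18, 20]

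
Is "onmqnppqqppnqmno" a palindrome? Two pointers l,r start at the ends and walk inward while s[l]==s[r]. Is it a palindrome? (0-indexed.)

l=0 r=15: 'o'=='o', l++,r--
l=1 r=14: 'n'=='n', l++,r--
l=2 r=13: 'm'=='m', l++,r--
l=3 r=12: 'q'=='q', l++,r--
l=4 r=11: 'n'=='n', l++,r--
l=5 r=10: 'p'=='p', l++,r--
l=6 r=9: 'p'=='p', l++,r--
l=7 r=8: 'q'=='q', l++,r--

palindrome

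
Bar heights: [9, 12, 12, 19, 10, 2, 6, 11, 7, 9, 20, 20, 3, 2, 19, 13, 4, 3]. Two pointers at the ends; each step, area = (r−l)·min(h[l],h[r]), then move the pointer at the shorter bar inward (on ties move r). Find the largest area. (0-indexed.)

l=0 r=17: min(9,3)*17=51 best=51 *, r--
l=0 r=16: min(9,4)*16=64 best=64 *, r--
l=0 r=15: min(9,13)*15=135 best=135 *, l++
l=1 r=15: min(12,13)*14=168 best=168 *, l++
l=2 r=15: min(12,13)*13=156 best=168, l++
l=3 r=15: min(19,13)*12=156 best=168, r--
l=3 r=14: min(19,19)*11=209 best=209 *, r--
l=3 r=13: min(19,2)*10=20 best=209, r--
l=3 r=12: min(19,3)*9=27 best=209, r--
l=3 r=11: min(19,20)*8=152 best=209, l++
l=4 r=11: min(10,20)*7=70 best=209, l++
l=5 r=11: min(2,20)*6=12 best=209, l++
l=6 r=11: min(6,20)*5=30 best=209, l++
l=7 r=11: min(11,20)*4=44 best=209, l++
l=8 r=11: min(7,20)*3=21 best=209, l++
l=9 r=11: min(9,20)*2=18 best=209, l++
l=10 r=11: min(20,20)*1=20 best=209, r--

max area = 209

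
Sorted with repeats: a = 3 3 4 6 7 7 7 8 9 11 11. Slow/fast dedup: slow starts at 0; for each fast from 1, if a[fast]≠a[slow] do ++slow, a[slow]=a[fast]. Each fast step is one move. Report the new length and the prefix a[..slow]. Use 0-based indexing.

length 7; prefix = [3, 4, 6, 7, 8, 9, 11]

(s=0,f=1) a[fast]=3=a[slow] dup → fast++
(s=0,f=2) a[fast]=4≠a[slow]=3 write a[1]=4 → slow++,fast++
(s=1,f=3) a[fast]=6≠a[slow]=4 write a[2]=6 → slow++,fast++
(s=2,f=4) a[fast]=7≠a[slow]=6 write a[3]=7 → slow++,fast++
(s=3,f=5) a[fast]=7=a[slow] dup → fast++
(s=3,f=6) a[fast]=7=a[slow] dup → fast++
(s=3,f=7) a[fast]=8≠a[slow]=7 write a[4]=8 → slow++,fast++
(s=4,f=8) a[fast]=9≠a[slow]=8 write a[5]=9 → slow++,fast++
(s=5,f=9) a[fast]=11≠a[slow]=9 write a[6]=11 → slow++,fast++
(s=6,f=10) a[fast]=11=a[slow] dup → fast++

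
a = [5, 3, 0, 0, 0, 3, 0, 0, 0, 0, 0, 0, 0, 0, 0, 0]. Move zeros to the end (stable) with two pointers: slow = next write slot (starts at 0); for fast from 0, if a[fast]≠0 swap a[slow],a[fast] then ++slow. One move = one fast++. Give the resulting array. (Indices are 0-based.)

[5, 3, 3, 0, 0, 0, 0, 0, 0, 0, 0, 0, 0, 0, 0, 0]

(s=0,f=0) a[fast]=5≠0 swap→a[0]=5 → slow++,fast++
(s=1,f=1) a[fast]=3≠0 swap→a[1]=3 → slow++,fast++
(s=2,f=2) a[fast]=0 → fast++
(s=2,f=3) a[fast]=0 → fast++
(s=2,f=4) a[fast]=0 → fast++
(s=2,f=5) a[fast]=3≠0 swap→a[2]=3 → slow++,fast++
(s=3,f=6) a[fast]=0 → fast++
(s=3,f=7) a[fast]=0 → fast++
(s=3,f=8) a[fast]=0 → fast++
(s=3,f=9) a[fast]=0 → fast++
(s=3,f=10) a[fast]=0 → fast++
(s=3,f=11) a[fast]=0 → fast++
(s=3,f=12) a[fast]=0 → fast++
(s=3,f=13) a[fast]=0 → fast++
(s=3,f=14) a[fast]=0 → fast++
(s=3,f=15) a[fast]=0 → fast++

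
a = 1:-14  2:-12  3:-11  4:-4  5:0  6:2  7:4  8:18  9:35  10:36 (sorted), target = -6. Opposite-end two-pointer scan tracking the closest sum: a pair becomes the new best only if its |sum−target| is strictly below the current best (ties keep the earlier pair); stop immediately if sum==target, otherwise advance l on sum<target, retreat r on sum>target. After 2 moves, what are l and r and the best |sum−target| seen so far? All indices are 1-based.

[1,10] -14+36=22 d=28 * → r--
[1,9] -14+35=21 d=27 * → r--

l=1, r=8, best |Δ|=27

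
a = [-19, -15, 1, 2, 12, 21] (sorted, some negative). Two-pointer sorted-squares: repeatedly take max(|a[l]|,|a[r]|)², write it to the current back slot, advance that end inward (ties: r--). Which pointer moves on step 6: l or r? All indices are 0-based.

[0,5] |-19|<=|21| out[5]=441 → r--
[0,4] |-19|>|12| out[4]=361 → l++
[1,4] |-15|>|12| out[3]=225 → l++
[2,4] |1|<=|12| out[2]=144 → r--
[2,3] |1|<=|2| out[1]=4 → r--
[2,2] |1|<=|1| out[0]=1 → r--

r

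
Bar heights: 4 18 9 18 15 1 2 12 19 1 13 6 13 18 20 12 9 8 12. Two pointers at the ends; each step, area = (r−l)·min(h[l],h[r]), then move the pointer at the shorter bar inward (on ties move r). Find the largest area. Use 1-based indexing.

max area = 234

[1,19] min(4,12)*18=72 best=72 * → l++
[2,19] min(18,12)*17=204 best=204 * → r--
[2,18] min(18,8)*16=128 best=204 → r--
[2,17] min(18,9)*15=135 best=204 → r--
[2,16] min(18,12)*14=168 best=204 → r--
[2,15] min(18,20)*13=234 best=234 * → l++
[3,15] min(9,20)*12=108 best=234 → l++
[4,15] min(18,20)*11=198 best=234 → l++
[5,15] min(15,20)*10=150 best=234 → l++
[6,15] min(1,20)*9=9 best=234 → l++
[7,15] min(2,20)*8=16 best=234 → l++
[8,15] min(12,20)*7=84 best=234 → l++
[9,15] min(19,20)*6=114 best=234 → l++
[10,15] min(1,20)*5=5 best=234 → l++
[11,15] min(13,20)*4=52 best=234 → l++
[12,15] min(6,20)*3=18 best=234 → l++
[13,15] min(13,20)*2=26 best=234 → l++
[14,15] min(18,20)*1=18 best=234 → l++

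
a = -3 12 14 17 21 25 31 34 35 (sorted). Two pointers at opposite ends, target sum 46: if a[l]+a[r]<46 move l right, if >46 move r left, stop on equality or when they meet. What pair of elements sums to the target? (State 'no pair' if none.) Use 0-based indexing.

(12, 34)

[0,8] -3+35=32 <46 → l++
[1,8] 12+35=47 >46 → r--
[1,7] 12+34=46 → found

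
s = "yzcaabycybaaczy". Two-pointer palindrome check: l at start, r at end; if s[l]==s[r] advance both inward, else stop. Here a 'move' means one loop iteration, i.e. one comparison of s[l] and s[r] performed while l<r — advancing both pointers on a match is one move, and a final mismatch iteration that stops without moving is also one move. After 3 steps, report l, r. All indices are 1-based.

l=1 r=15: 'y'=='y', l++,r--
l=2 r=14: 'z'=='z', l++,r--
l=3 r=13: 'c'=='c', l++,r--

l=4, r=12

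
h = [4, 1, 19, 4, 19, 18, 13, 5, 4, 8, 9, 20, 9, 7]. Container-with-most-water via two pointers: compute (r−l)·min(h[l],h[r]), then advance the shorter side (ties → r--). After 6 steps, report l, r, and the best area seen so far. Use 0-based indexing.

l=4, r=11, best area=171

l=0 r=13: min(4,7)*13=52 best=52 *, l++
l=1 r=13: min(1,7)*12=12 best=52, l++
l=2 r=13: min(19,7)*11=77 best=77 *, r--
l=2 r=12: min(19,9)*10=90 best=90 *, r--
l=2 r=11: min(19,20)*9=171 best=171 *, l++
l=3 r=11: min(4,20)*8=32 best=171, l++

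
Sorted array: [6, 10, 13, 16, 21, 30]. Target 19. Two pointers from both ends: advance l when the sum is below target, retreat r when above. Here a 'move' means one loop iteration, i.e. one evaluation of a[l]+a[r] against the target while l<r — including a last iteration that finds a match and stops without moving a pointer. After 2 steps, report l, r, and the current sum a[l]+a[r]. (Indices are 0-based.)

[0,5] 6+30=36 >19 → r--
[0,4] 6+21=27 >19 → r--

l=0, r=3, sum=22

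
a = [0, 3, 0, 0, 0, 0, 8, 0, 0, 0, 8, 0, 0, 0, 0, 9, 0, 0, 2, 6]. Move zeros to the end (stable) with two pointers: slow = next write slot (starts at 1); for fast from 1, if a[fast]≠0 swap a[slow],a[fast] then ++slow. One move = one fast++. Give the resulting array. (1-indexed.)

[3, 8, 8, 9, 2, 6, 0, 0, 0, 0, 0, 0, 0, 0, 0, 0, 0, 0, 0, 0]

(s=1,f=1) a[fast]=0 → fast++
(s=1,f=2) a[fast]=3≠0 swap→a[1]=3 → slow++,fast++
(s=2,f=3) a[fast]=0 → fast++
(s=2,f=4) a[fast]=0 → fast++
(s=2,f=5) a[fast]=0 → fast++
(s=2,f=6) a[fast]=0 → fast++
(s=2,f=7) a[fast]=8≠0 swap→a[2]=8 → slow++,fast++
(s=3,f=8) a[fast]=0 → fast++
(s=3,f=9) a[fast]=0 → fast++
(s=3,f=10) a[fast]=0 → fast++
(s=3,f=11) a[fast]=8≠0 swap→a[3]=8 → slow++,fast++
(s=4,f=12) a[fast]=0 → fast++
(s=4,f=13) a[fast]=0 → fast++
(s=4,f=14) a[fast]=0 → fast++
(s=4,f=15) a[fast]=0 → fast++
(s=4,f=16) a[fast]=9≠0 swap→a[4]=9 → slow++,fast++
(s=5,f=17) a[fast]=0 → fast++
(s=5,f=18) a[fast]=0 → fast++
(s=5,f=19) a[fast]=2≠0 swap→a[5]=2 → slow++,fast++
(s=6,f=20) a[fast]=6≠0 swap→a[6]=6 → slow++,fast++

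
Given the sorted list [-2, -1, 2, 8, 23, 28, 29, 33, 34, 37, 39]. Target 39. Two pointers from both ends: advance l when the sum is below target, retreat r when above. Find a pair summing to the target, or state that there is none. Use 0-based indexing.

(2, 37)

[0,10] -2+39=37 <39 → l++
[1,10] -1+39=38 <39 → l++
[2,10] 2+39=41 >39 → r--
[2,9] 2+37=39 → found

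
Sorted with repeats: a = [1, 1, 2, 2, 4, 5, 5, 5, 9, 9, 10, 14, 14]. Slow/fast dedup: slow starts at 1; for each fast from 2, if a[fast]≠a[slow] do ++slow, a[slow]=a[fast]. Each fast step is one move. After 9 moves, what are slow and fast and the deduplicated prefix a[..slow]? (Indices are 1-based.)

slow=5, fast=11, prefix=[1, 2, 4, 5, 9]

slow=1 fast=2: a[fast]=1=a[slow] dup, fast++
slow=1 fast=3: a[fast]=2≠a[slow]=1 write a[2]=2, slow++,fast++
slow=2 fast=4: a[fast]=2=a[slow] dup, fast++
slow=2 fast=5: a[fast]=4≠a[slow]=2 write a[3]=4, slow++,fast++
slow=3 fast=6: a[fast]=5≠a[slow]=4 write a[4]=5, slow++,fast++
slow=4 fast=7: a[fast]=5=a[slow] dup, fast++
slow=4 fast=8: a[fast]=5=a[slow] dup, fast++
slow=4 fast=9: a[fast]=9≠a[slow]=5 write a[5]=9, slow++,fast++
slow=5 fast=10: a[fast]=9=a[slow] dup, fast++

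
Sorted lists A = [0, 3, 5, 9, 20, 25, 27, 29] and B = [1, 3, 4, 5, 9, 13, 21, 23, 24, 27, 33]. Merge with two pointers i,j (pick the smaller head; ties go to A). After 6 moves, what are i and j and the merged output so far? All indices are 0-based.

i=3, j=3, merged so far=[0, 1, 3, 3, 4, 5]

[i=0,j=0] A[i]=0<=B[j]=1 take 0 → i++
[i=1,j=0] A[i]=3>B[j]=1 take 1 → j++
[i=1,j=1] A[i]=3<=B[j]=3 take 3 → i++
[i=2,j=1] A[i]=5>B[j]=3 take 3 → j++
[i=2,j=2] A[i]=5>B[j]=4 take 4 → j++
[i=2,j=3] A[i]=5<=B[j]=5 take 5 → i++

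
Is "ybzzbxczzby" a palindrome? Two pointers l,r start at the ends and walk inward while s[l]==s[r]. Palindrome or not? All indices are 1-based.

[1,11] 'y'=='y' → l++,r--
[2,10] 'b'=='b' → l++,r--
[3,9] 'z'=='z' → l++,r--
[4,8] 'z'=='z' → l++,r--
[5,7] 'b'!='c' → stop

not a palindrome (mismatch at 5,7)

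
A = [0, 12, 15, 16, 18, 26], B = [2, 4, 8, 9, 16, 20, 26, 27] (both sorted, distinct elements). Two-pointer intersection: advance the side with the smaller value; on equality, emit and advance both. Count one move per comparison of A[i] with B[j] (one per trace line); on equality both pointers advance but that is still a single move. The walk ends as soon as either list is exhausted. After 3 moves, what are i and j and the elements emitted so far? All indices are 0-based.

i=1, j=2, emitted=[]

[i=0,j=0] 0<2 → i++
[i=1,j=0] 12>2 → j++
[i=1,j=1] 12>4 → j++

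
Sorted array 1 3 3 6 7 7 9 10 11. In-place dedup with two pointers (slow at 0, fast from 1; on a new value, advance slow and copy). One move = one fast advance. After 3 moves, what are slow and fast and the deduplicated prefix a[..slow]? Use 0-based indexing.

slow=2, fast=4, prefix=[1, 3, 6]

(s=0,f=1) a[fast]=3≠a[slow]=1 write a[1]=3 → slow++,fast++
(s=1,f=2) a[fast]=3=a[slow] dup → fast++
(s=1,f=3) a[fast]=6≠a[slow]=3 write a[2]=6 → slow++,fast++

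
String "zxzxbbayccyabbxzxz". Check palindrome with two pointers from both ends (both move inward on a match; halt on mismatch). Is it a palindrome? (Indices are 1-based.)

palindrome

l=1 r=18: 'z'=='z', l++,r--
l=2 r=17: 'x'=='x', l++,r--
l=3 r=16: 'z'=='z', l++,r--
l=4 r=15: 'x'=='x', l++,r--
l=5 r=14: 'b'=='b', l++,r--
l=6 r=13: 'b'=='b', l++,r--
l=7 r=12: 'a'=='a', l++,r--
l=8 r=11: 'y'=='y', l++,r--
l=9 r=10: 'c'=='c', l++,r--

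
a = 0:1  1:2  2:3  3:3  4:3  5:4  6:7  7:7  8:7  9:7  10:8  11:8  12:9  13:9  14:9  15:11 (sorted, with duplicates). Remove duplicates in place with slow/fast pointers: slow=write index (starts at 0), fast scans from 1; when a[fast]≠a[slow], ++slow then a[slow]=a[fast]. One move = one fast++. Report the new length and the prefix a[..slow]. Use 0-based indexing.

length 8; prefix = [1, 2, 3, 4, 7, 8, 9, 11]

slow=0 fast=1: a[fast]=2≠a[slow]=1 write a[1]=2, slow++,fast++
slow=1 fast=2: a[fast]=3≠a[slow]=2 write a[2]=3, slow++,fast++
slow=2 fast=3: a[fast]=3=a[slow] dup, fast++
slow=2 fast=4: a[fast]=3=a[slow] dup, fast++
slow=2 fast=5: a[fast]=4≠a[slow]=3 write a[3]=4, slow++,fast++
slow=3 fast=6: a[fast]=7≠a[slow]=4 write a[4]=7, slow++,fast++
slow=4 fast=7: a[fast]=7=a[slow] dup, fast++
slow=4 fast=8: a[fast]=7=a[slow] dup, fast++
slow=4 fast=9: a[fast]=7=a[slow] dup, fast++
slow=4 fast=10: a[fast]=8≠a[slow]=7 write a[5]=8, slow++,fast++
slow=5 fast=11: a[fast]=8=a[slow] dup, fast++
slow=5 fast=12: a[fast]=9≠a[slow]=8 write a[6]=9, slow++,fast++
slow=6 fast=13: a[fast]=9=a[slow] dup, fast++
slow=6 fast=14: a[fast]=9=a[slow] dup, fast++
slow=6 fast=15: a[fast]=11≠a[slow]=9 write a[7]=11, slow++,fast++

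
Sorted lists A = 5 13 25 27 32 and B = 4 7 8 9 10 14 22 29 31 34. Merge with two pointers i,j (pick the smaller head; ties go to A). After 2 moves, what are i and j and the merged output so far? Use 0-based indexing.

i=1, j=1, merged so far=[4, 5]

i=0 j=0: A[i]=5>B[j]=4 take 4, j++
i=0 j=1: A[i]=5<=B[j]=7 take 5, i++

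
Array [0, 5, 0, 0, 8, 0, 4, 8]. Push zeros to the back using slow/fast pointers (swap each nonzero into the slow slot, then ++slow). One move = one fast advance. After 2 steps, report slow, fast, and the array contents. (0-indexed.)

slow=1, fast=2, a=[5, 0, 0, 0, 8, 0, 4, 8]

slow=0 fast=0: a[fast]=0, fast++
slow=0 fast=1: a[fast]=5≠0 swap→a[0]=5, slow++,fast++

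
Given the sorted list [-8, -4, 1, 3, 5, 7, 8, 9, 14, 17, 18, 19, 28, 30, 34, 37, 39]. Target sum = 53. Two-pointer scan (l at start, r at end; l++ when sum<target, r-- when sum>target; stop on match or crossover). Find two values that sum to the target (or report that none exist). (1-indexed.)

(14, 39)

l=1 r=17: -8+39=31 <53, l++
l=2 r=17: -4+39=35 <53, l++
l=3 r=17: 1+39=40 <53, l++
l=4 r=17: 3+39=42 <53, l++
l=5 r=17: 5+39=44 <53, l++
l=6 r=17: 7+39=46 <53, l++
l=7 r=17: 8+39=47 <53, l++
l=8 r=17: 9+39=48 <53, l++
l=9 r=17: 14+39=53, found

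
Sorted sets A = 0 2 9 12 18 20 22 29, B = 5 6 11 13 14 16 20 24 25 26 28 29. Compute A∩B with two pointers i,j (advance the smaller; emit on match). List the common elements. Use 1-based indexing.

[i=1,j=1] 0<5 → i++
[i=2,j=1] 2<5 → i++
[i=3,j=1] 9>5 → j++
[i=3,j=2] 9>6 → j++
[i=3,j=3] 9<11 → i++
[i=4,j=3] 12>11 → j++
[i=4,j=4] 12<13 → i++
[i=5,j=4] 18>13 → j++
[i=5,j=5] 18>14 → j++
[i=5,j=6] 18>16 → j++
[i=5,j=7] 18<20 → i++
[i=6,j=7] 20==20 emit → i++,j++
[i=7,j=8] 22<24 → i++
[i=8,j=8] 29>24 → j++
[i=8,j=9] 29>25 → j++
[i=8,j=10] 29>26 → j++
[i=8,j=11] 29>28 → j++
[i=8,j=12] 29==29 emit → i++,j++

intersection = [20, 29]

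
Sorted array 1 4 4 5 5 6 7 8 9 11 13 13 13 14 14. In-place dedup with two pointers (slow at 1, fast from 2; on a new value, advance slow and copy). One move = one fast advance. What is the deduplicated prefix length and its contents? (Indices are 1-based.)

length 10; prefix = [1, 4, 5, 6, 7, 8, 9, 11, 13, 14]

(s=1,f=2) a[fast]=4≠a[slow]=1 write a[2]=4 → slow++,fast++
(s=2,f=3) a[fast]=4=a[slow] dup → fast++
(s=2,f=4) a[fast]=5≠a[slow]=4 write a[3]=5 → slow++,fast++
(s=3,f=5) a[fast]=5=a[slow] dup → fast++
(s=3,f=6) a[fast]=6≠a[slow]=5 write a[4]=6 → slow++,fast++
(s=4,f=7) a[fast]=7≠a[slow]=6 write a[5]=7 → slow++,fast++
(s=5,f=8) a[fast]=8≠a[slow]=7 write a[6]=8 → slow++,fast++
(s=6,f=9) a[fast]=9≠a[slow]=8 write a[7]=9 → slow++,fast++
(s=7,f=10) a[fast]=11≠a[slow]=9 write a[8]=11 → slow++,fast++
(s=8,f=11) a[fast]=13≠a[slow]=11 write a[9]=13 → slow++,fast++
(s=9,f=12) a[fast]=13=a[slow] dup → fast++
(s=9,f=13) a[fast]=13=a[slow] dup → fast++
(s=9,f=14) a[fast]=14≠a[slow]=13 write a[10]=14 → slow++,fast++
(s=10,f=15) a[fast]=14=a[slow] dup → fast++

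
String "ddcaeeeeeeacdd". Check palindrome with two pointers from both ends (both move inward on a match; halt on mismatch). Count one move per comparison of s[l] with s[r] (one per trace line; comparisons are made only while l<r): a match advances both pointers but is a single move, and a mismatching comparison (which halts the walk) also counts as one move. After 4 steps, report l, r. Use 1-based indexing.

l=5, r=10

[1,14] 'd'=='d' → l++,r--
[2,13] 'd'=='d' → l++,r--
[3,12] 'c'=='c' → l++,r--
[4,11] 'a'=='a' → l++,r--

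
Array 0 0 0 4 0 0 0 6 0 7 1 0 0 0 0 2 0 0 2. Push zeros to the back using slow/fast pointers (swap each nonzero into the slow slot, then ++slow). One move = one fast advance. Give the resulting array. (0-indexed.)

(s=0,f=0) a[fast]=0 → fast++
(s=0,f=1) a[fast]=0 → fast++
(s=0,f=2) a[fast]=0 → fast++
(s=0,f=3) a[fast]=4≠0 swap→a[0]=4 → slow++,fast++
(s=1,f=4) a[fast]=0 → fast++
(s=1,f=5) a[fast]=0 → fast++
(s=1,f=6) a[fast]=0 → fast++
(s=1,f=7) a[fast]=6≠0 swap→a[1]=6 → slow++,fast++
(s=2,f=8) a[fast]=0 → fast++
(s=2,f=9) a[fast]=7≠0 swap→a[2]=7 → slow++,fast++
(s=3,f=10) a[fast]=1≠0 swap→a[3]=1 → slow++,fast++
(s=4,f=11) a[fast]=0 → fast++
(s=4,f=12) a[fast]=0 → fast++
(s=4,f=13) a[fast]=0 → fast++
(s=4,f=14) a[fast]=0 → fast++
(s=4,f=15) a[fast]=2≠0 swap→a[4]=2 → slow++,fast++
(s=5,f=16) a[fast]=0 → fast++
(s=5,f=17) a[fast]=0 → fast++
(s=5,f=18) a[fast]=2≠0 swap→a[5]=2 → slow++,fast++

[4, 6, 7, 1, 2, 2, 0, 0, 0, 0, 0, 0, 0, 0, 0, 0, 0, 0, 0]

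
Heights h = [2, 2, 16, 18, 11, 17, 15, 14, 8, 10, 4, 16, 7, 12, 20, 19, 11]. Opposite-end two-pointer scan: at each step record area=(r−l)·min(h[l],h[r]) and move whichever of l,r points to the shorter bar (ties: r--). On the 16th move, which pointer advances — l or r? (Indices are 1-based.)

r

l=1 r=17: min(2,11)*16=32 best=32 *, l++
l=2 r=17: min(2,11)*15=30 best=32, l++
l=3 r=17: min(16,11)*14=154 best=154 *, r--
l=3 r=16: min(16,19)*13=208 best=208 *, l++
l=4 r=16: min(18,19)*12=216 best=216 *, l++
l=5 r=16: min(11,19)*11=121 best=216, l++
l=6 r=16: min(17,19)*10=170 best=216, l++
l=7 r=16: min(15,19)*9=135 best=216, l++
l=8 r=16: min(14,19)*8=112 best=216, l++
l=9 r=16: min(8,19)*7=56 best=216, l++
l=10 r=16: min(10,19)*6=60 best=216, l++
l=11 r=16: min(4,19)*5=20 best=216, l++
l=12 r=16: min(16,19)*4=64 best=216, l++
l=13 r=16: min(7,19)*3=21 best=216, l++
l=14 r=16: min(12,19)*2=24 best=216, l++
l=15 r=16: min(20,19)*1=19 best=216, r--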